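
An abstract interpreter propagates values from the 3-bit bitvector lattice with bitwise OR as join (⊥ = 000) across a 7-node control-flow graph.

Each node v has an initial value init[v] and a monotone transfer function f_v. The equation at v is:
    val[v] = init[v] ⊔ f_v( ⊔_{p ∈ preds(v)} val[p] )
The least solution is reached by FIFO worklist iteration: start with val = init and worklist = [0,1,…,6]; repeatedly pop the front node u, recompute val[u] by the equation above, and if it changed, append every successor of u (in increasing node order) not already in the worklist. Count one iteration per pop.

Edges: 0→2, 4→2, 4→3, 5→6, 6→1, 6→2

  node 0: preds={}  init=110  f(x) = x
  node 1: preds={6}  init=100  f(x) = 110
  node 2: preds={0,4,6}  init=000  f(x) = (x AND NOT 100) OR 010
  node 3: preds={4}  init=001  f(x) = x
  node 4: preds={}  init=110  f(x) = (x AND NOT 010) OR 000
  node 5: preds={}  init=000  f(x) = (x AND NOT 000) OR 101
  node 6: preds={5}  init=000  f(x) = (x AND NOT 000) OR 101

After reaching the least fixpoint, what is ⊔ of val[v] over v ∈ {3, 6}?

111

Iteration log — 9 steps:
  step 1. node 0  ⊔preds=000  new=110  stable
  step 2. node 1  ⊔preds=000  new=110  old=100  +wl: 
  step 3. node 2  ⊔preds=110  new=010  old=000  +wl: 
  step 4. node 3  ⊔preds=110  new=111  old=001  +wl: 
  step 5. node 4  ⊔preds=000  new=110  stable
  step 6. node 5  ⊔preds=000  new=101  old=000  +wl: 
  step 7. node 6  ⊔preds=101  new=101  old=000  +wl: 1,2
  step 8. node 1  ⊔preds=101  new=110  stable
  step 9. node 2  ⊔preds=111  new=011  old=010  +wl: 

Least fixpoint reached:
  node 0: 110
  node 1: 110
  node 2: 011
  node 3: 111
  node 4: 110
  node 5: 101
  node 6: 101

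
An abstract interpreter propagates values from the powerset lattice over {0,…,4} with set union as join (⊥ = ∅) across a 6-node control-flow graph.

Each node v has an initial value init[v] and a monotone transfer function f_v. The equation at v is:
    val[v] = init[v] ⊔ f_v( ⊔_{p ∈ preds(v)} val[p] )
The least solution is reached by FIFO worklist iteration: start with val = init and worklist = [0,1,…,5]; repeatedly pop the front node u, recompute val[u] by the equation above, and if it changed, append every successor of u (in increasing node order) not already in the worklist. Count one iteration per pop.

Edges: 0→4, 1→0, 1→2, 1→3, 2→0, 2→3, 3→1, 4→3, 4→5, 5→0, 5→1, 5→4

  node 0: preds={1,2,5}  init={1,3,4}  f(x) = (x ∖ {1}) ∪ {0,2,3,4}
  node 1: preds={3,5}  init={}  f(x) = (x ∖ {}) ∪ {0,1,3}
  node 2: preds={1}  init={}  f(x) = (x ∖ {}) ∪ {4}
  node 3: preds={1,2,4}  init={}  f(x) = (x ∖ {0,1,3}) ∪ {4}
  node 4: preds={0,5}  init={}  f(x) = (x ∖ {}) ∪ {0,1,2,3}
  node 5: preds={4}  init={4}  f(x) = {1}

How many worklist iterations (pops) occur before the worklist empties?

15

Iteration log — 15 steps:
  step 1. node 0  ⊔preds={4}  new={0,1,2,3,4}  old={1,3,4}  +wl: 
  step 2. node 1  ⊔preds={4}  new={0,1,3,4}  old={}  +wl: 0
  step 3. node 2  ⊔preds={0,1,3,4}  new={0,1,3,4}  old={}  +wl: 
  step 4. node 3  ⊔preds={0,1,3,4}  new={4}  old={}  +wl: 1
  step 5. node 4  ⊔preds={0,1,2,3,4}  new={0,1,2,3,4}  old={}  +wl: 3
  step 6. node 5  ⊔preds={0,1,2,3,4}  new={1,4}  old={4}  +wl: 4
  step 7. node 0  ⊔preds={0,1,3,4}  new={0,1,2,3,4}  stable
  step 8. node 1  ⊔preds={1,4}  new={0,1,3,4}  stable
  step 9. node 3  ⊔preds={0,1,2,3,4}  new={2,4}  old={4}  +wl: 1
  step 10. node 4  ⊔preds={0,1,2,3,4}  new={0,1,2,3,4}  stable
  step 11. node 1  ⊔preds={1,2,4}  new={0,1,2,3,4}  old={0,1,3,4}  +wl: 0,2,3
  step 12. node 0  ⊔preds={0,1,2,3,4}  new={0,1,2,3,4}  stable
  step 13. node 2  ⊔preds={0,1,2,3,4}  new={0,1,2,3,4}  old={0,1,3,4}  +wl: 0
  step 14. node 3  ⊔preds={0,1,2,3,4}  new={2,4}  stable
  step 15. node 0  ⊔preds={0,1,2,3,4}  new={0,1,2,3,4}  stable

Least fixpoint reached:
  node 0: {0,1,2,3,4}
  node 1: {0,1,2,3,4}
  node 2: {0,1,2,3,4}
  node 3: {2,4}
  node 4: {0,1,2,3,4}
  node 5: {1,4}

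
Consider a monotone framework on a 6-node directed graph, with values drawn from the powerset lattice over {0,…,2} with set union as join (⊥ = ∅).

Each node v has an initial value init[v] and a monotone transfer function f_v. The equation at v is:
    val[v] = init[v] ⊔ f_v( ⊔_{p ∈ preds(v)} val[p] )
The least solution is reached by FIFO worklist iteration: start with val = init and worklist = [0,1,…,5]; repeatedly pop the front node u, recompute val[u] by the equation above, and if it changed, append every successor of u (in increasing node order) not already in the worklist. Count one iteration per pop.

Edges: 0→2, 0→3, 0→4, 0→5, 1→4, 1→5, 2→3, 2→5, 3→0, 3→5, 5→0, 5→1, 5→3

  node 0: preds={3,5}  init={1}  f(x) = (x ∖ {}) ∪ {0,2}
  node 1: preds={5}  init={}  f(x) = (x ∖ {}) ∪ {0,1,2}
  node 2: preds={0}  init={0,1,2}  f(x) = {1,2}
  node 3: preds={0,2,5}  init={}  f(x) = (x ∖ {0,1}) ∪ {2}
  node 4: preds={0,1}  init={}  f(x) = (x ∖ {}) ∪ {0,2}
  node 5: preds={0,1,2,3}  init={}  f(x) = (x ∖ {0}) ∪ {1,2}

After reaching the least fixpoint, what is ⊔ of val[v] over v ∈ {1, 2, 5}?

{0,1,2}

Trace (9 dequeues):
  [1] u=0 | in {} | out {0,1,2} | prev {1} | push {}
  [2] u=1 | in {} | out {0,1,2} | prev {} | push {}
  [3] u=2 | in {0,1,2} | out {0,1,2} | ==
  [4] u=3 | in {0,1,2} | out {2} | prev {} | push {0}
  [5] u=4 | in {0,1,2} | out {0,1,2} | prev {} | push {}
  [6] u=5 | in {0,1,2} | out {1,2} | prev {} | push {1,3}
  [7] u=0 | in {1,2} | out {0,1,2} | ==
  [8] u=1 | in {1,2} | out {0,1,2} | ==
  [9] u=3 | in {0,1,2} | out {2} | ==

Converged values:
  [0] {0,1,2}
  [1] {0,1,2}
  [2] {0,1,2}
  [3] {2}
  [4] {0,1,2}
  [5] {1,2}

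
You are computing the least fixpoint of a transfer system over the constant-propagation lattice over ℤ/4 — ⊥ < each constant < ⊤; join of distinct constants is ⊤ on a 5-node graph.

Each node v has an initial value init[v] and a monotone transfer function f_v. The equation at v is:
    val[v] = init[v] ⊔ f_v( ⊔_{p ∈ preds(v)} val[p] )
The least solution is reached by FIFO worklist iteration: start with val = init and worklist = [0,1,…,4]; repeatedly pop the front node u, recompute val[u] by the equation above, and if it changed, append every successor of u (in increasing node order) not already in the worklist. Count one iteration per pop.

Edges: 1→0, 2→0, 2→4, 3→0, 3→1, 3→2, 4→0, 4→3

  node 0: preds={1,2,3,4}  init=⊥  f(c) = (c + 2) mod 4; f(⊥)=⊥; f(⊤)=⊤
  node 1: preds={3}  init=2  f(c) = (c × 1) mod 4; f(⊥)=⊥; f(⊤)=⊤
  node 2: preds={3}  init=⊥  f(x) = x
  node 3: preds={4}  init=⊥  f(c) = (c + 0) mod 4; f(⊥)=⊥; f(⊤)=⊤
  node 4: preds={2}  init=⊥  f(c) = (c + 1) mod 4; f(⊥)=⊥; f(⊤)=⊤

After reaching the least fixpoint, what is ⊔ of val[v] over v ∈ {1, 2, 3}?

Iteration log — 5 steps:
  step 1. node 0  ⊔preds=2  new=0  old=⊥  +wl: 
  step 2. node 1  ⊔preds=⊥  new=2  stable
  step 3. node 2  ⊔preds=⊥  new=⊥  stable
  step 4. node 3  ⊔preds=⊥  new=⊥  stable
  step 5. node 4  ⊔preds=⊥  new=⊥  stable

Least fixpoint reached:
  node 0: 0
  node 1: 2
  node 2: ⊥
  node 3: ⊥
  node 4: ⊥

2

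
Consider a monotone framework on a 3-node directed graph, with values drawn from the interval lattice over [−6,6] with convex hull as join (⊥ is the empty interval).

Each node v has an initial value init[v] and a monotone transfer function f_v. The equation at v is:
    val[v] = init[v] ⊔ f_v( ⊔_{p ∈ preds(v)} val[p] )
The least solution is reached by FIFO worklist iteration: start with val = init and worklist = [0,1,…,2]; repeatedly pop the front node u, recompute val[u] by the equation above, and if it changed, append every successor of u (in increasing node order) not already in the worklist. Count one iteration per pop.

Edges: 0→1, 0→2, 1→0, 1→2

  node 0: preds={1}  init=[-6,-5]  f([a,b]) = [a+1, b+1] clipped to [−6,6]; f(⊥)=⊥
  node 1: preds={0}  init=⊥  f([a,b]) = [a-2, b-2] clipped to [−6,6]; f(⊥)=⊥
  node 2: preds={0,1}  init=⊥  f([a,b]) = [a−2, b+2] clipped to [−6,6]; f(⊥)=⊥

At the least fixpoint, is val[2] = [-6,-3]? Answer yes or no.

yes

Worklist (4 pops):
  #1 pop 0: in=⊥ → [-6,-5] (no change)
  #2 pop 1: in=[-6,-5] → [-6,-6] (was ⊥); enqueue [0]
  #3 pop 2: in=[-6,-5] → [-6,-3] (was ⊥); enqueue []
  #4 pop 0: in=[-6,-6] → [-6,-5] (no change)

Fixpoint:
  val[0] = [-6,-5]
  val[1] = [-6,-6]
  val[2] = [-6,-3]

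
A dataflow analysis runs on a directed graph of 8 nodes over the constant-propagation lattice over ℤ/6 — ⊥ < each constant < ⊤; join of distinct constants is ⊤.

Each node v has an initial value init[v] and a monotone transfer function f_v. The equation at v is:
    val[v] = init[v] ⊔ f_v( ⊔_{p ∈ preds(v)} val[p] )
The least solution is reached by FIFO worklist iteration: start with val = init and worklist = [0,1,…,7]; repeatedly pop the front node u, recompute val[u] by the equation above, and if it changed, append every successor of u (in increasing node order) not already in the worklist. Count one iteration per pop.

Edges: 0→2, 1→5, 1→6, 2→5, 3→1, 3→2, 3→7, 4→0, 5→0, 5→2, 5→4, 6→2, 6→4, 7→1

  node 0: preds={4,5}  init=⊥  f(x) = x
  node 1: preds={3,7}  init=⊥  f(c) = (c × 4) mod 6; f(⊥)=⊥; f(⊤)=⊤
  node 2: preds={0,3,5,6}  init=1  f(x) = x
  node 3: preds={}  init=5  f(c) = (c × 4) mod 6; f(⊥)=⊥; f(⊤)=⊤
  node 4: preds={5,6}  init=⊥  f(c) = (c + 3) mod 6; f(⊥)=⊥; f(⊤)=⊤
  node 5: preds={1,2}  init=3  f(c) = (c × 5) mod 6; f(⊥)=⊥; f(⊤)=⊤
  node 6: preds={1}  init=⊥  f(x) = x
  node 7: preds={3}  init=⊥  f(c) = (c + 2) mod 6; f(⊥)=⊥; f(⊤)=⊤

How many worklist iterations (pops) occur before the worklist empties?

Iteration log — 17 steps:
  step 1. node 0  ⊔preds=3  new=3  old=⊥  +wl: 
  step 2. node 1  ⊔preds=5  new=2  old=⊥  +wl: 
  step 3. node 2  ⊔preds=⊤  new=⊤  old=1  +wl: 
  step 4. node 3  ⊔preds=⊥  new=5  stable
  step 5. node 4  ⊔preds=3  new=0  old=⊥  +wl: 0
  step 6. node 5  ⊔preds=⊤  new=⊤  old=3  +wl: 2,4
  step 7. node 6  ⊔preds=2  new=2  old=⊥  +wl: 
  step 8. node 7  ⊔preds=5  new=1  old=⊥  +wl: 1
  step 9. node 0  ⊔preds=⊤  new=⊤  old=3  +wl: 
  step 10. node 2  ⊔preds=⊤  new=⊤  stable
  step 11. node 4  ⊔preds=⊤  new=⊤  old=0  +wl: 0
  step 12. node 1  ⊔preds=⊤  new=⊤  old=2  +wl: 5,6
  step 13. node 0  ⊔preds=⊤  new=⊤  stable
  step 14. node 5  ⊔preds=⊤  new=⊤  stable
  step 15. node 6  ⊔preds=⊤  new=⊤  old=2  +wl: 2,4
  step 16. node 2  ⊔preds=⊤  new=⊤  stable
  step 17. node 4  ⊔preds=⊤  new=⊤  stable

Least fixpoint reached:
  node 0: ⊤
  node 1: ⊤
  node 2: ⊤
  node 3: 5
  node 4: ⊤
  node 5: ⊤
  node 6: ⊤
  node 7: 1

17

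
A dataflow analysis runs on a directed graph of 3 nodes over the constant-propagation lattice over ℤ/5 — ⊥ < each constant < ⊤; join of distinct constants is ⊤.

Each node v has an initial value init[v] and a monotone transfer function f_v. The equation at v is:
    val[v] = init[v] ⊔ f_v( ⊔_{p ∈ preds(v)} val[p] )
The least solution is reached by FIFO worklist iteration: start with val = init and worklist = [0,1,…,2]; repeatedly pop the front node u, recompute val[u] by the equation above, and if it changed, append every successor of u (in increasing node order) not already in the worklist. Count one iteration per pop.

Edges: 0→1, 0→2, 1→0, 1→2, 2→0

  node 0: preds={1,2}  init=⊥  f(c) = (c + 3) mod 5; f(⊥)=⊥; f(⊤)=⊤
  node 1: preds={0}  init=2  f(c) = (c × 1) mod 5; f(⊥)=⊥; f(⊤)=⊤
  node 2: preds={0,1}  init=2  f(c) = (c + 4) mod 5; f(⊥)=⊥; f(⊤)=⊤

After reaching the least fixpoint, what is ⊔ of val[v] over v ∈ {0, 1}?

Iteration log — 6 steps:
  step 1. node 0  ⊔preds=2  new=0  old=⊥  +wl: 
  step 2. node 1  ⊔preds=0  new=⊤  old=2  +wl: 0
  step 3. node 2  ⊔preds=⊤  new=⊤  old=2  +wl: 
  step 4. node 0  ⊔preds=⊤  new=⊤  old=0  +wl: 1,2
  step 5. node 1  ⊔preds=⊤  new=⊤  stable
  step 6. node 2  ⊔preds=⊤  new=⊤  stable

Least fixpoint reached:
  node 0: ⊤
  node 1: ⊤
  node 2: ⊤

⊤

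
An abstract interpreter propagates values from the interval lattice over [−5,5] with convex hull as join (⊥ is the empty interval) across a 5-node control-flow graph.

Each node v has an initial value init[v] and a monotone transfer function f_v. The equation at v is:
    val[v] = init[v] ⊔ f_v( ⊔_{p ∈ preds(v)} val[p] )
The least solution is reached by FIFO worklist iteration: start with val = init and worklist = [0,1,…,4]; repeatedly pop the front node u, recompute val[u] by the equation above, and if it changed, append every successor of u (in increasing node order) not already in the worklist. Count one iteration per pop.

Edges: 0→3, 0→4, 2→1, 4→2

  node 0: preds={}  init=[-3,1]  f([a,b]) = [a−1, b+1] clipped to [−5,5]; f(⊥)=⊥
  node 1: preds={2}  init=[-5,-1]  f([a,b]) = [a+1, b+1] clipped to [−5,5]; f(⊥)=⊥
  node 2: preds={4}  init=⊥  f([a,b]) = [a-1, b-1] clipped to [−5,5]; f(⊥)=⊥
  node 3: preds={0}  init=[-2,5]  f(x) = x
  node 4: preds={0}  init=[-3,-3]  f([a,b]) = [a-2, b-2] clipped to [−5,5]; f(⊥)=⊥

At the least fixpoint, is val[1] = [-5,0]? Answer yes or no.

no

Trace (8 dequeues):
  [1] u=0 | in ⊥ | out [-3,1] | ==
  [2] u=1 | in ⊥ | out [-5,-1] | ==
  [3] u=2 | in [-3,-3] | out [-4,-4] | prev ⊥ | push {1}
  [4] u=3 | in [-3,1] | out [-3,5] | prev [-2,5] | push {}
  [5] u=4 | in [-3,1] | out [-5,-1] | prev [-3,-3] | push {2}
  [6] u=1 | in [-4,-4] | out [-5,-1] | ==
  [7] u=2 | in [-5,-1] | out [-5,-2] | prev [-4,-4] | push {1}
  [8] u=1 | in [-5,-2] | out [-5,-1] | ==

Converged values:
  [0] [-3,1]
  [1] [-5,-1]
  [2] [-5,-2]
  [3] [-3,5]
  [4] [-5,-1]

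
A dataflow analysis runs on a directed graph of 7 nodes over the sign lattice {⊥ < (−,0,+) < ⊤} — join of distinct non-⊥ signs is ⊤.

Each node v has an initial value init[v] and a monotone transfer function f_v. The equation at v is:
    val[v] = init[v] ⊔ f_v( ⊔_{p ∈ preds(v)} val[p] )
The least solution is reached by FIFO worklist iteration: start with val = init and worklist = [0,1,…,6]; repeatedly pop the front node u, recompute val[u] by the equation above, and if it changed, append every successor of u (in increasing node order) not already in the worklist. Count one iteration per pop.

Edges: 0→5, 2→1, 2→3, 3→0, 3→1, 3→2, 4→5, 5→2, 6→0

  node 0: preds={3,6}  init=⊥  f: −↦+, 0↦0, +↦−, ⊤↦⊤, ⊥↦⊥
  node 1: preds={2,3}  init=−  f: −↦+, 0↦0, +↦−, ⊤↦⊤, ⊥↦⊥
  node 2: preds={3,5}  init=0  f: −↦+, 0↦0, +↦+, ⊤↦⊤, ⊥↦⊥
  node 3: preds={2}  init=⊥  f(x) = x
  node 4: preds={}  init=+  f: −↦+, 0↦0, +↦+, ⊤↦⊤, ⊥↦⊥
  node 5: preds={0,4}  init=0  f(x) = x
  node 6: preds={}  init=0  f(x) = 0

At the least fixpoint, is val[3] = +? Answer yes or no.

Trace (16 dequeues):
  [1] u=0 | in 0 | out 0 | prev ⊥ | push {}
  [2] u=1 | in 0 | out ⊤ | prev − | push {}
  [3] u=2 | in 0 | out 0 | ==
  [4] u=3 | in 0 | out 0 | prev ⊥ | push {0,1,2}
  [5] u=4 | in ⊥ | out + | ==
  [6] u=5 | in ⊤ | out ⊤ | prev 0 | push {}
  [7] u=6 | in ⊥ | out 0 | ==
  [8] u=0 | in 0 | out 0 | ==
  [9] u=1 | in 0 | out ⊤ | ==
  [10] u=2 | in ⊤ | out ⊤ | prev 0 | push {1,3}
  [11] u=1 | in ⊤ | out ⊤ | ==
  [12] u=3 | in ⊤ | out ⊤ | prev 0 | push {0,1,2}
  [13] u=0 | in ⊤ | out ⊤ | prev 0 | push {5}
  [14] u=1 | in ⊤ | out ⊤ | ==
  [15] u=2 | in ⊤ | out ⊤ | ==
  [16] u=5 | in ⊤ | out ⊤ | ==

Converged values:
  [0] ⊤
  [1] ⊤
  [2] ⊤
  [3] ⊤
  [4] +
  [5] ⊤
  [6] 0

no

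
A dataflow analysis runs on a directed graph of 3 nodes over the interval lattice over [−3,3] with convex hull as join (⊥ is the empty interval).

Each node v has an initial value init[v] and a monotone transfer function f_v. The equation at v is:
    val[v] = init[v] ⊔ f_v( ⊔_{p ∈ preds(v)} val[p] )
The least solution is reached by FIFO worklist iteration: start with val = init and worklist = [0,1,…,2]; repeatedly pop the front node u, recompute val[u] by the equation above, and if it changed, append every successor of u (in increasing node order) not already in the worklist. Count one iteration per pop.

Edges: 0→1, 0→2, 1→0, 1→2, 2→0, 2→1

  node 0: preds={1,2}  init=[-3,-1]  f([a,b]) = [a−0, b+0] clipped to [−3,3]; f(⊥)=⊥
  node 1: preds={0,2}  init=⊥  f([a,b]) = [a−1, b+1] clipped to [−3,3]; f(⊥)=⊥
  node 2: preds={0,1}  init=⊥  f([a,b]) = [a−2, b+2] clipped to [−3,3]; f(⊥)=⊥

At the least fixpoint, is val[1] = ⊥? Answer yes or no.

Trace (9 dequeues):
  [1] u=0 | in ⊥ | out [-3,-1] | ==
  [2] u=1 | in [-3,-1] | out [-3,0] | prev ⊥ | push {0}
  [3] u=2 | in [-3,0] | out [-3,2] | prev ⊥ | push {1}
  [4] u=0 | in [-3,2] | out [-3,2] | prev [-3,-1] | push {2}
  [5] u=1 | in [-3,2] | out [-3,3] | prev [-3,0] | push {0}
  [6] u=2 | in [-3,3] | out [-3,3] | prev [-3,2] | push {1}
  [7] u=0 | in [-3,3] | out [-3,3] | prev [-3,2] | push {2}
  [8] u=1 | in [-3,3] | out [-3,3] | ==
  [9] u=2 | in [-3,3] | out [-3,3] | ==

Converged values:
  [0] [-3,3]
  [1] [-3,3]
  [2] [-3,3]

no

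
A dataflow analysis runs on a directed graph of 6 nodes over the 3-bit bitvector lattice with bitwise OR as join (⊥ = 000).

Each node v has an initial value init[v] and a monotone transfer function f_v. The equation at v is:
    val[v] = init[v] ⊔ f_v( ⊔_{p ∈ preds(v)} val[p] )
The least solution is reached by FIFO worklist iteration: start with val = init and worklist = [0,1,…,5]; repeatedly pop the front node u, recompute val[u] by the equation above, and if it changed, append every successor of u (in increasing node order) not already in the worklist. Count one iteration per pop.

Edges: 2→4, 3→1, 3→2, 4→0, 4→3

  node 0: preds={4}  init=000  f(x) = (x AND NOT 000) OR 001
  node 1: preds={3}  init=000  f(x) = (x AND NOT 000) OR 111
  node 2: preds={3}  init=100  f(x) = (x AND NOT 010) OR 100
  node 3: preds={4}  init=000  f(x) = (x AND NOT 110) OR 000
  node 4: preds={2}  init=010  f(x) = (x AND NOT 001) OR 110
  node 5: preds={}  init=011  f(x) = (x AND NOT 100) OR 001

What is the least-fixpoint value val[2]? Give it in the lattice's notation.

Iteration log — 8 steps:
  step 1. node 0  ⊔preds=010  new=011  old=000  +wl: 
  step 2. node 1  ⊔preds=000  new=111  old=000  +wl: 
  step 3. node 2  ⊔preds=000  new=100  stable
  step 4. node 3  ⊔preds=010  new=000  stable
  step 5. node 4  ⊔preds=100  new=110  old=010  +wl: 0,3
  step 6. node 5  ⊔preds=000  new=011  stable
  step 7. node 0  ⊔preds=110  new=111  old=011  +wl: 
  step 8. node 3  ⊔preds=110  new=000  stable

Least fixpoint reached:
  node 0: 111
  node 1: 111
  node 2: 100
  node 3: 000
  node 4: 110
  node 5: 011

100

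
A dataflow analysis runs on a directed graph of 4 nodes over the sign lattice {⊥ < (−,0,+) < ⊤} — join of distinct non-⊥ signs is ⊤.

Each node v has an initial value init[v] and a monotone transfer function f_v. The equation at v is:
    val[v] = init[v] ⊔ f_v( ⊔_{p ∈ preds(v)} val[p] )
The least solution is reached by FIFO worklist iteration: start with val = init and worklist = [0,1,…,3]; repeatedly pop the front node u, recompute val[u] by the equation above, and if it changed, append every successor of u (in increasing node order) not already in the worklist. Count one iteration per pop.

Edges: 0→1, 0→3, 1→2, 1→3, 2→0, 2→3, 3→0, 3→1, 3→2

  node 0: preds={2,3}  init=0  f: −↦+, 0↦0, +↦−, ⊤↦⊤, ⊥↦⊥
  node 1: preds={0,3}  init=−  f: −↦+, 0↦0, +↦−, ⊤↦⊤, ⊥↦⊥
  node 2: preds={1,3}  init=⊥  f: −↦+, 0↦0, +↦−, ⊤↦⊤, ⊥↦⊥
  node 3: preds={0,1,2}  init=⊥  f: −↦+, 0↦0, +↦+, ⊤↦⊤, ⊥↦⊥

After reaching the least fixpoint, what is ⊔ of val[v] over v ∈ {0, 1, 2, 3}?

⊤

Iteration log — 8 steps:
  step 1. node 0  ⊔preds=⊥  new=0  stable
  step 2. node 1  ⊔preds=0  new=⊤  old=−  +wl: 
  step 3. node 2  ⊔preds=⊤  new=⊤  old=⊥  +wl: 0
  step 4. node 3  ⊔preds=⊤  new=⊤  old=⊥  +wl: 1,2
  step 5. node 0  ⊔preds=⊤  new=⊤  old=0  +wl: 3
  step 6. node 1  ⊔preds=⊤  new=⊤  stable
  step 7. node 2  ⊔preds=⊤  new=⊤  stable
  step 8. node 3  ⊔preds=⊤  new=⊤  stable

Least fixpoint reached:
  node 0: ⊤
  node 1: ⊤
  node 2: ⊤
  node 3: ⊤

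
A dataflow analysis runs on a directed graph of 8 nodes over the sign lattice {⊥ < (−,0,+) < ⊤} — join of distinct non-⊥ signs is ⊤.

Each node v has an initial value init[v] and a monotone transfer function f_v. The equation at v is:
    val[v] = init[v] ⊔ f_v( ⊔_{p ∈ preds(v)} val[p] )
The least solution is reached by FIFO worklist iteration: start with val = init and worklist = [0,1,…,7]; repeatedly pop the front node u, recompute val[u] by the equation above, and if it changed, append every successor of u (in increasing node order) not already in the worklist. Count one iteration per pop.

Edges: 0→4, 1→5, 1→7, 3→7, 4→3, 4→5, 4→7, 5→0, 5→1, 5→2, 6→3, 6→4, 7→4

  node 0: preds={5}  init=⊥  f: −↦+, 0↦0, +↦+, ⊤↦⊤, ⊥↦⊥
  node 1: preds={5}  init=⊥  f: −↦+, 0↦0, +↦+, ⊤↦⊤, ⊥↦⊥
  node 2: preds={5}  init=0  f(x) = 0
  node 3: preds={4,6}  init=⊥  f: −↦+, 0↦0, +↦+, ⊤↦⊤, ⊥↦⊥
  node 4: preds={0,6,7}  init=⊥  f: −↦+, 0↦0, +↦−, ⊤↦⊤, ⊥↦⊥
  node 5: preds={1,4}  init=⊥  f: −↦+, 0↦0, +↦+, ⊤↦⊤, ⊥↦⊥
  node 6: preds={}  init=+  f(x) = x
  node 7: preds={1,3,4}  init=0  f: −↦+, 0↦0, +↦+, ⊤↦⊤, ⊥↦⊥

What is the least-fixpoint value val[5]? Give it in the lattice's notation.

Iteration log — 15 steps:
  step 1. node 0  ⊔preds=⊥  new=⊥  stable
  step 2. node 1  ⊔preds=⊥  new=⊥  stable
  step 3. node 2  ⊔preds=⊥  new=0  stable
  step 4. node 3  ⊔preds=+  new=+  old=⊥  +wl: 
  step 5. node 4  ⊔preds=⊤  new=⊤  old=⊥  +wl: 3
  step 6. node 5  ⊔preds=⊤  new=⊤  old=⊥  +wl: 0,1,2
  step 7. node 6  ⊔preds=⊥  new=+  stable
  step 8. node 7  ⊔preds=⊤  new=⊤  old=0  +wl: 4
  step 9. node 3  ⊔preds=⊤  new=⊤  old=+  +wl: 7
  step 10. node 0  ⊔preds=⊤  new=⊤  old=⊥  +wl: 
  step 11. node 1  ⊔preds=⊤  new=⊤  old=⊥  +wl: 5
  step 12. node 2  ⊔preds=⊤  new=0  stable
  step 13. node 4  ⊔preds=⊤  new=⊤  stable
  step 14. node 7  ⊔preds=⊤  new=⊤  stable
  step 15. node 5  ⊔preds=⊤  new=⊤  stable

Least fixpoint reached:
  node 0: ⊤
  node 1: ⊤
  node 2: 0
  node 3: ⊤
  node 4: ⊤
  node 5: ⊤
  node 6: +
  node 7: ⊤

⊤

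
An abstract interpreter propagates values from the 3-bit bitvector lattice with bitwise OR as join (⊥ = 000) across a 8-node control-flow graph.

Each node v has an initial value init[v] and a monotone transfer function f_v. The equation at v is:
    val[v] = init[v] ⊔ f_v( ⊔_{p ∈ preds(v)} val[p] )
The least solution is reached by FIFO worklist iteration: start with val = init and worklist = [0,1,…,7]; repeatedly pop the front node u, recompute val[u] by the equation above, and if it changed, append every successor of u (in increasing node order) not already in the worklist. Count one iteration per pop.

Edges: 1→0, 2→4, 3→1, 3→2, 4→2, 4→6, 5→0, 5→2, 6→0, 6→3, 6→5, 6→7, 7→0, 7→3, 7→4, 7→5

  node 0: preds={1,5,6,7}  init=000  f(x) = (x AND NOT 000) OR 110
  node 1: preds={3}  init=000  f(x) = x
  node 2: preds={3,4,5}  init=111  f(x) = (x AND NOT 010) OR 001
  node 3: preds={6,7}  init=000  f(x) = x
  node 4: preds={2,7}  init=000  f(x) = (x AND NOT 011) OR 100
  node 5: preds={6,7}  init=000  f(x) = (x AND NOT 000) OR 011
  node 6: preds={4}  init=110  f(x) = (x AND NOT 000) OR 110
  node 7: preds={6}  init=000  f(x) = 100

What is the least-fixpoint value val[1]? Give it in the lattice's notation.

110

Worklist (14 pops):
  #1 pop 0: in=110 → 110 (was 000); enqueue []
  #2 pop 1: in=000 → 000 (no change)
  #3 pop 2: in=000 → 111 (no change)
  #4 pop 3: in=110 → 110 (was 000); enqueue [1,2]
  #5 pop 4: in=111 → 100 (was 000); enqueue []
  #6 pop 5: in=110 → 111 (was 000); enqueue [0]
  #7 pop 6: in=100 → 110 (no change)
  #8 pop 7: in=110 → 100 (was 000); enqueue [3,4,5]
  #9 pop 1: in=110 → 110 (was 000); enqueue []
  #10 pop 2: in=111 → 111 (no change)
  #11 pop 0: in=111 → 111 (was 110); enqueue []
  #12 pop 3: in=110 → 110 (no change)
  #13 pop 4: in=111 → 100 (no change)
  #14 pop 5: in=110 → 111 (no change)

Fixpoint:
  val[0] = 111
  val[1] = 110
  val[2] = 111
  val[3] = 110
  val[4] = 100
  val[5] = 111
  val[6] = 110
  val[7] = 100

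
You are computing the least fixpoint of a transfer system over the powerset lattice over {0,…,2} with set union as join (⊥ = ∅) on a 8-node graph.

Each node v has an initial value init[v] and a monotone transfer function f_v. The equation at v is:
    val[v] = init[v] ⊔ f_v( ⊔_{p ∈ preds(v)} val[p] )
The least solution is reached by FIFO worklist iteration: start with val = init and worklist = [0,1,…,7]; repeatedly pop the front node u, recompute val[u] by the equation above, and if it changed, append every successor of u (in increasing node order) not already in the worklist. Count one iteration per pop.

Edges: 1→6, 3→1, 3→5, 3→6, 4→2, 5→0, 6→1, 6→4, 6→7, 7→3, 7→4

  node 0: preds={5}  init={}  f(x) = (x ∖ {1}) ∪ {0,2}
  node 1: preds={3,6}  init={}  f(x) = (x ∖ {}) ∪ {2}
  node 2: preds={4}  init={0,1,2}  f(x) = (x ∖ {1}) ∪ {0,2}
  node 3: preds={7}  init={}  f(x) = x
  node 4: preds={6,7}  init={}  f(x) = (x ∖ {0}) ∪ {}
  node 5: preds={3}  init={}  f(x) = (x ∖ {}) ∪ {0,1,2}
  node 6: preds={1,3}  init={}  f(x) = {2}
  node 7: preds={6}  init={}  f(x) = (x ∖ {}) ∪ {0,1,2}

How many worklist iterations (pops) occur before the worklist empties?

16

Trace (16 dequeues):
  [1] u=0 | in {} | out {0,2} | prev {} | push {}
  [2] u=1 | in {} | out {2} | prev {} | push {}
  [3] u=2 | in {} | out {0,1,2} | ==
  [4] u=3 | in {} | out {} | ==
  [5] u=4 | in {} | out {} | ==
  [6] u=5 | in {} | out {0,1,2} | prev {} | push {0}
  [7] u=6 | in {2} | out {2} | prev {} | push {1,4}
  [8] u=7 | in {2} | out {0,1,2} | prev {} | push {3}
  [9] u=0 | in {0,1,2} | out {0,2} | ==
  [10] u=1 | in {2} | out {2} | ==
  [11] u=4 | in {0,1,2} | out {1,2} | prev {} | push {2}
  [12] u=3 | in {0,1,2} | out {0,1,2} | prev {} | push {1,5,6}
  [13] u=2 | in {1,2} | out {0,1,2} | ==
  [14] u=1 | in {0,1,2} | out {0,1,2} | prev {2} | push {}
  [15] u=5 | in {0,1,2} | out {0,1,2} | ==
  [16] u=6 | in {0,1,2} | out {2} | ==

Converged values:
  [0] {0,2}
  [1] {0,1,2}
  [2] {0,1,2}
  [3] {0,1,2}
  [4] {1,2}
  [5] {0,1,2}
  [6] {2}
  [7] {0,1,2}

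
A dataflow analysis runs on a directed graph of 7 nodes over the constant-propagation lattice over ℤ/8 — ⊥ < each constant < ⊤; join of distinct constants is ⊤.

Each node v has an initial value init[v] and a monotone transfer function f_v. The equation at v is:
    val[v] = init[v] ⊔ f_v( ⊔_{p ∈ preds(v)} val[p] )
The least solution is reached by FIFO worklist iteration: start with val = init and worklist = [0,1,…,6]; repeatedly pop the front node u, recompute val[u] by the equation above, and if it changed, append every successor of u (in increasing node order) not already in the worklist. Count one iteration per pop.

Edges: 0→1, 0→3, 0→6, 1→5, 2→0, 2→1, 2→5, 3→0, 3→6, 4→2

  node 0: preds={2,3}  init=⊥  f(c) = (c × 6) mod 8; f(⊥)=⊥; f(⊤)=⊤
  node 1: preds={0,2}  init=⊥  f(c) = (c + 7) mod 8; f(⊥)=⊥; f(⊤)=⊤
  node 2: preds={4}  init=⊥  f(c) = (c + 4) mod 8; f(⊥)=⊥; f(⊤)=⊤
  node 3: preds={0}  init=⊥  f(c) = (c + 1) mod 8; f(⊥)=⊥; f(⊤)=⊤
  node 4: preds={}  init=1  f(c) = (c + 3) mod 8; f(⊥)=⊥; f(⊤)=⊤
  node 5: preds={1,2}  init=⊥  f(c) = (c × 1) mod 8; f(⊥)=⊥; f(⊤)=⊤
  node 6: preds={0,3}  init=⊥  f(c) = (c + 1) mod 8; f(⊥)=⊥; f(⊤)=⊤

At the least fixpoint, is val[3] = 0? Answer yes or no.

Trace (17 dequeues):
  [1] u=0 | in ⊥ | out ⊥ | ==
  [2] u=1 | in ⊥ | out ⊥ | ==
  [3] u=2 | in 1 | out 5 | prev ⊥ | push {0,1}
  [4] u=3 | in ⊥ | out ⊥ | ==
  [5] u=4 | in ⊥ | out 1 | ==
  [6] u=5 | in 5 | out 5 | prev ⊥ | push {}
  [7] u=6 | in ⊥ | out ⊥ | ==
  [8] u=0 | in 5 | out 6 | prev ⊥ | push {3,6}
  [9] u=1 | in ⊤ | out ⊤ | prev ⊥ | push {5}
  [10] u=3 | in 6 | out 7 | prev ⊥ | push {0}
  [11] u=6 | in ⊤ | out ⊤ | prev ⊥ | push {}
  [12] u=5 | in ⊤ | out ⊤ | prev 5 | push {}
  [13] u=0 | in ⊤ | out ⊤ | prev 6 | push {1,3,6}
  [14] u=1 | in ⊤ | out ⊤ | ==
  [15] u=3 | in ⊤ | out ⊤ | prev 7 | push {0}
  [16] u=6 | in ⊤ | out ⊤ | ==
  [17] u=0 | in ⊤ | out ⊤ | ==

Converged values:
  [0] ⊤
  [1] ⊤
  [2] 5
  [3] ⊤
  [4] 1
  [5] ⊤
  [6] ⊤

no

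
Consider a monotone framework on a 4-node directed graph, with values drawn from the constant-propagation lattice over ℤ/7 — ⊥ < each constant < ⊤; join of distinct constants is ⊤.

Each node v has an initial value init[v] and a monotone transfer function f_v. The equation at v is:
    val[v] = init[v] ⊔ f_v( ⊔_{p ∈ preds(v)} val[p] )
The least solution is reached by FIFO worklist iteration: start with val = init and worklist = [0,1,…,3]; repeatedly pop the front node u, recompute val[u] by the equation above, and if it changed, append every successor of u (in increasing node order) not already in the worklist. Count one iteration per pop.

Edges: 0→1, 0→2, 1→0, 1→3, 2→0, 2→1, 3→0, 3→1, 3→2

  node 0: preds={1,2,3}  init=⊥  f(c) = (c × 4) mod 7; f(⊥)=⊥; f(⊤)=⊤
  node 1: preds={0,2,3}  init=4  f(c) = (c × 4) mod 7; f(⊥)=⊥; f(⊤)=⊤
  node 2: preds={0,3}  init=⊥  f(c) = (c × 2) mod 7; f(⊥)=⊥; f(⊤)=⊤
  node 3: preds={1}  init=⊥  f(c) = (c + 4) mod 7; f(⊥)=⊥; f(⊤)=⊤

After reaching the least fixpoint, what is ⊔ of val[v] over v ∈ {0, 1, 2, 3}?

⊤

Iteration log — 9 steps:
  step 1. node 0  ⊔preds=4  new=2  old=⊥  +wl: 
  step 2. node 1  ⊔preds=2  new=⊤  old=4  +wl: 0
  step 3. node 2  ⊔preds=2  new=4  old=⊥  +wl: 1
  step 4. node 3  ⊔preds=⊤  new=⊤  old=⊥  +wl: 2
  step 5. node 0  ⊔preds=⊤  new=⊤  old=2  +wl: 
  step 6. node 1  ⊔preds=⊤  new=⊤  stable
  step 7. node 2  ⊔preds=⊤  new=⊤  old=4  +wl: 0,1
  step 8. node 0  ⊔preds=⊤  new=⊤  stable
  step 9. node 1  ⊔preds=⊤  new=⊤  stable

Least fixpoint reached:
  node 0: ⊤
  node 1: ⊤
  node 2: ⊤
  node 3: ⊤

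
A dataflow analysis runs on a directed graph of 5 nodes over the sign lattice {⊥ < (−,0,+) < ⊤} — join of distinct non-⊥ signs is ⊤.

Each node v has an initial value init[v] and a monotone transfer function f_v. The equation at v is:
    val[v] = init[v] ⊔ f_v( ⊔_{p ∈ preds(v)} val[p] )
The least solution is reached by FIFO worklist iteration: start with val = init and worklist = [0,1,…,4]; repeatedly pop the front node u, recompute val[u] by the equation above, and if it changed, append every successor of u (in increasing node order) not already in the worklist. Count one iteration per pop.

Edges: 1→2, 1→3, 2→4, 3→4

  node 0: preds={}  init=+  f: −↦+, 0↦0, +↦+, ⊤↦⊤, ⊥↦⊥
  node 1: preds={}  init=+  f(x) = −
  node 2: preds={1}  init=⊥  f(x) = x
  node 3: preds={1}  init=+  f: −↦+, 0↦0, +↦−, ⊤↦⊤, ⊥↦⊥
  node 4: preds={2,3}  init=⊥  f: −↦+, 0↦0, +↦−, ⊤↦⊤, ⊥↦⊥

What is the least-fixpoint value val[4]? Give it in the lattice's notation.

⊤

Trace (5 dequeues):
  [1] u=0 | in ⊥ | out + | ==
  [2] u=1 | in ⊥ | out ⊤ | prev + | push {}
  [3] u=2 | in ⊤ | out ⊤ | prev ⊥ | push {}
  [4] u=3 | in ⊤ | out ⊤ | prev + | push {}
  [5] u=4 | in ⊤ | out ⊤ | prev ⊥ | push {}

Converged values:
  [0] +
  [1] ⊤
  [2] ⊤
  [3] ⊤
  [4] ⊤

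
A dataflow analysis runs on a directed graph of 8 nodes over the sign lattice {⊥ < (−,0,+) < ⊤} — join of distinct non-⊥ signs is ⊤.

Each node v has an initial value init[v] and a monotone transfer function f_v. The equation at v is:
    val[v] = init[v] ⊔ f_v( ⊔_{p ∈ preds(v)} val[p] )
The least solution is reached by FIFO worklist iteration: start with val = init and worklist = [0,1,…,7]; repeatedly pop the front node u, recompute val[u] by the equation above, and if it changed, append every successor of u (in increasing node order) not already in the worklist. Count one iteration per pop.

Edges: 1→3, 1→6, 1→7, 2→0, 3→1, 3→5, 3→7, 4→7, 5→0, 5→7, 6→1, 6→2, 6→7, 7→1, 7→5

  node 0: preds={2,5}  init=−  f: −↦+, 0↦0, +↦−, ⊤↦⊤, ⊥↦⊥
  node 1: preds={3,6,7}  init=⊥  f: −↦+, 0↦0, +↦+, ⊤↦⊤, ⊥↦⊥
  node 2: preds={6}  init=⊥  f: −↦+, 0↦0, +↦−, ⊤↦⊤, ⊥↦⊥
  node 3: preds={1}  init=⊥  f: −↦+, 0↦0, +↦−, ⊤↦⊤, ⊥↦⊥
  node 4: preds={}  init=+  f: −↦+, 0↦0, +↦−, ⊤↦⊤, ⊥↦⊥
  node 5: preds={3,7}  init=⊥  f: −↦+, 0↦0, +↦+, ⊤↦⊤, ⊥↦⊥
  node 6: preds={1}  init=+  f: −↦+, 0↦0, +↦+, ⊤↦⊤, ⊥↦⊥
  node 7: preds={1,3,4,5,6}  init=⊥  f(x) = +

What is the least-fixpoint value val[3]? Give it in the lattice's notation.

Iteration log — 19 steps:
  step 1. node 0  ⊔preds=⊥  new=−  stable
  step 2. node 1  ⊔preds=+  new=+  old=⊥  +wl: 
  step 3. node 2  ⊔preds=+  new=−  old=⊥  +wl: 0
  step 4. node 3  ⊔preds=+  new=−  old=⊥  +wl: 1
  step 5. node 4  ⊔preds=⊥  new=+  stable
  step 6. node 5  ⊔preds=−  new=+  old=⊥  +wl: 
  step 7. node 6  ⊔preds=+  new=+  stable
  step 8. node 7  ⊔preds=⊤  new=+  old=⊥  +wl: 5
  step 9. node 0  ⊔preds=⊤  new=⊤  old=−  +wl: 
  step 10. node 1  ⊔preds=⊤  new=⊤  old=+  +wl: 3,6,7
  step 11. node 5  ⊔preds=⊤  new=⊤  old=+  +wl: 0
  step 12. node 3  ⊔preds=⊤  new=⊤  old=−  +wl: 1,5
  step 13. node 6  ⊔preds=⊤  new=⊤  old=+  +wl: 2
  step 14. node 7  ⊔preds=⊤  new=+  stable
  step 15. node 0  ⊔preds=⊤  new=⊤  stable
  step 16. node 1  ⊔preds=⊤  new=⊤  stable
  step 17. node 5  ⊔preds=⊤  new=⊤  stable
  step 18. node 2  ⊔preds=⊤  new=⊤  old=−  +wl: 0
  step 19. node 0  ⊔preds=⊤  new=⊤  stable

Least fixpoint reached:
  node 0: ⊤
  node 1: ⊤
  node 2: ⊤
  node 3: ⊤
  node 4: +
  node 5: ⊤
  node 6: ⊤
  node 7: +

⊤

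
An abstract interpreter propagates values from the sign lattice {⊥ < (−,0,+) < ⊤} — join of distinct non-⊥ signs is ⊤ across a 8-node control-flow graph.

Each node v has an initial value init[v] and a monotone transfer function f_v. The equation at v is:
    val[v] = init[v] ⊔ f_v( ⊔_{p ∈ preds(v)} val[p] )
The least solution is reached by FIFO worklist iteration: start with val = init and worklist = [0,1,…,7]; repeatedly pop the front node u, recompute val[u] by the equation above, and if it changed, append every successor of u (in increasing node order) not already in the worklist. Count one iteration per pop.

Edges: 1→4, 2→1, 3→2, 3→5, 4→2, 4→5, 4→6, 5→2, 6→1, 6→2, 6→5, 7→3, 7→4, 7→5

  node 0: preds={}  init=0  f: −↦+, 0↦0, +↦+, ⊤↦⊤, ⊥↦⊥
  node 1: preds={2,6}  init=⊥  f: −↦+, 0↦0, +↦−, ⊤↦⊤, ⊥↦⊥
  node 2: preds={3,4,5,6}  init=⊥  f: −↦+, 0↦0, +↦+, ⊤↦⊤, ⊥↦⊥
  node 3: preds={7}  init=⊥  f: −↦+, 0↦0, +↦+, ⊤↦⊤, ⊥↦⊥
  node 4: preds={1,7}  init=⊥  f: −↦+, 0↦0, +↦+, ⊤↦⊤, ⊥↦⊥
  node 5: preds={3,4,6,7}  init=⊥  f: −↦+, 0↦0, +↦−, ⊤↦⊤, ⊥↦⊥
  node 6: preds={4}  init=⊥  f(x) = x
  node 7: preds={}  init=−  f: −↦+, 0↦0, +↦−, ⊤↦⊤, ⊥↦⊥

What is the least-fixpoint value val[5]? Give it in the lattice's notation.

Iteration log — 18 steps:
  step 1. node 0  ⊔preds=⊥  new=0  stable
  step 2. node 1  ⊔preds=⊥  new=⊥  stable
  step 3. node 2  ⊔preds=⊥  new=⊥  stable
  step 4. node 3  ⊔preds=−  new=+  old=⊥  +wl: 2
  step 5. node 4  ⊔preds=−  new=+  old=⊥  +wl: 
  step 6. node 5  ⊔preds=⊤  new=⊤  old=⊥  +wl: 
  step 7. node 6  ⊔preds=+  new=+  old=⊥  +wl: 1,5
  step 8. node 7  ⊔preds=⊥  new=−  stable
  step 9. node 2  ⊔preds=⊤  new=⊤  old=⊥  +wl: 
  step 10. node 1  ⊔preds=⊤  new=⊤  old=⊥  +wl: 4
  step 11. node 5  ⊔preds=⊤  new=⊤  stable
  step 12. node 4  ⊔preds=⊤  new=⊤  old=+  +wl: 2,5,6
  step 13. node 2  ⊔preds=⊤  new=⊤  stable
  step 14. node 5  ⊔preds=⊤  new=⊤  stable
  step 15. node 6  ⊔preds=⊤  new=⊤  old=+  +wl: 1,2,5
  step 16. node 1  ⊔preds=⊤  new=⊤  stable
  step 17. node 2  ⊔preds=⊤  new=⊤  stable
  step 18. node 5  ⊔preds=⊤  new=⊤  stable

Least fixpoint reached:
  node 0: 0
  node 1: ⊤
  node 2: ⊤
  node 3: +
  node 4: ⊤
  node 5: ⊤
  node 6: ⊤
  node 7: −

⊤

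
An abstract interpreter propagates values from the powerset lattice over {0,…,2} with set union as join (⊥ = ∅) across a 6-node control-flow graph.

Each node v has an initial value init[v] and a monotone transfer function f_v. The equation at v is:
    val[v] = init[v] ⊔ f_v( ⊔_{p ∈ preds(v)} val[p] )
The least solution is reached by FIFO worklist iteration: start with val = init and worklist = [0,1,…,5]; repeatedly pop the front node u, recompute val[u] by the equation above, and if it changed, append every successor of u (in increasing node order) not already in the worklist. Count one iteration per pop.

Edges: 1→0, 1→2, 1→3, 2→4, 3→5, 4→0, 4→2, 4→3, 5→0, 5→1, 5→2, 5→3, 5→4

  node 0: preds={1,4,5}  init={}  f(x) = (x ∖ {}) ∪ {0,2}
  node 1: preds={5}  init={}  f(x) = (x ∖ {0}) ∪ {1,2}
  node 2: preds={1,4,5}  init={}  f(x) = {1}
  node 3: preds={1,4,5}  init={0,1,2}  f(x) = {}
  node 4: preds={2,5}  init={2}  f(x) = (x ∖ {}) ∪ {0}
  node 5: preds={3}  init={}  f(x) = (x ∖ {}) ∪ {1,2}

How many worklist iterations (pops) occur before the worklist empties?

Worklist (11 pops):
  #1 pop 0: in={2} → {0,2} (was {}); enqueue []
  #2 pop 1: in={} → {1,2} (was {}); enqueue [0]
  #3 pop 2: in={1,2} → {1} (was {}); enqueue []
  #4 pop 3: in={1,2} → {0,1,2} (no change)
  #5 pop 4: in={1} → {0,1,2} (was {2}); enqueue [2,3]
  #6 pop 5: in={0,1,2} → {0,1,2} (was {}); enqueue [1,4]
  #7 pop 0: in={0,1,2} → {0,1,2} (was {0,2}); enqueue []
  #8 pop 2: in={0,1,2} → {1} (no change)
  #9 pop 3: in={0,1,2} → {0,1,2} (no change)
  #10 pop 1: in={0,1,2} → {1,2} (no change)
  #11 pop 4: in={0,1,2} → {0,1,2} (no change)

Fixpoint:
  val[0] = {0,1,2}
  val[1] = {1,2}
  val[2] = {1}
  val[3] = {0,1,2}
  val[4] = {0,1,2}
  val[5] = {0,1,2}

11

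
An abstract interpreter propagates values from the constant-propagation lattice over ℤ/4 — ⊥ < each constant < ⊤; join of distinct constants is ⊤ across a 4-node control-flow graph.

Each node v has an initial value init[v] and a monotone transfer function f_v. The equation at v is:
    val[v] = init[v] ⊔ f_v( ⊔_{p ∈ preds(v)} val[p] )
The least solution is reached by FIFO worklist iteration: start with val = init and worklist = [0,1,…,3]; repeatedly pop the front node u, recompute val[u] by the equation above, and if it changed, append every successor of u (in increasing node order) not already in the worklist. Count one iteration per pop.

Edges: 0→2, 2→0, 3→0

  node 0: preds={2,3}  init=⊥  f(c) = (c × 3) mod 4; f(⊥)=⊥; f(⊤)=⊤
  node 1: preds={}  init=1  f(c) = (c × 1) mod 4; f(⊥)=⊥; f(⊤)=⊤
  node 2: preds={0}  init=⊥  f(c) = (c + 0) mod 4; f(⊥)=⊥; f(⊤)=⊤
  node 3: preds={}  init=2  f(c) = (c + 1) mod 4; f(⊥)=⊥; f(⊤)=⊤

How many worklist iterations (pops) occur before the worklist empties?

Worklist (5 pops):
  #1 pop 0: in=2 → 2 (was ⊥); enqueue []
  #2 pop 1: in=⊥ → 1 (no change)
  #3 pop 2: in=2 → 2 (was ⊥); enqueue [0]
  #4 pop 3: in=⊥ → 2 (no change)
  #5 pop 0: in=2 → 2 (no change)

Fixpoint:
  val[0] = 2
  val[1] = 1
  val[2] = 2
  val[3] = 2

5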